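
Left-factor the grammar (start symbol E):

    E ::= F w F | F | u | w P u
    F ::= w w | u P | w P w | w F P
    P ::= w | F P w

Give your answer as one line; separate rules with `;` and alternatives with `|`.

E ::= u | w P u | F E'; F ::= u P | w F'; P ::= w | F P w; E' ::= w F | eps; F' ::= w | P w | F P

E has alternatives sharing prefix 'F': factor to E → F E' with E' → w F | ε.
F has alternatives sharing prefix 'w': factor to F → w F' with F' → w | P w | F P.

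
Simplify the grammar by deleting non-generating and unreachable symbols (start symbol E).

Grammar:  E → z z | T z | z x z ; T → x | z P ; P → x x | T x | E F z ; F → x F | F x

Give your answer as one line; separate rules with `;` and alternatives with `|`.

Generating nonterminals: {E, P, T}.
Reachable from E after that: {E, P, T}.
Removed useless symbols: {F} and every production mentioning them.

E → z z | T z | z x z; T → x | z P; P → x x | T x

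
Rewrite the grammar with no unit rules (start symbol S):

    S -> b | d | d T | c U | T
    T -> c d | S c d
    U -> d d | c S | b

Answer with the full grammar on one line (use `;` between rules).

S -> b | d | d T | c U | c d | S c d; T -> c d | S c d; U -> d d | c S | b

Unit pairs: S ⇒* {T}.
For every A with A ⇒* B via unit rules, add B's non-unit alternatives to A; then delete every rule of the form X → Y.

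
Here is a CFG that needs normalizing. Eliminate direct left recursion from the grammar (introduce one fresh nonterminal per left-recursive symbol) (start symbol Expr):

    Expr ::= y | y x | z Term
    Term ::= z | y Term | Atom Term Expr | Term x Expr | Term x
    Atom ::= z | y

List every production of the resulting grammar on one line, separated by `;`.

Term is directly left-recursive.
For Term: α = {x Expr, x}, β = {z, y Term, Atom Term Expr}. Rewrite as Term → β Term1 and Term1 → α Term1 | ε.

Expr ::= y | y x | z Term; Term ::= z Term1 | y Term Term1 | Atom Term Expr Term1; Atom ::= z | y; Term1 ::= x Expr Term1 | x Term1 | ε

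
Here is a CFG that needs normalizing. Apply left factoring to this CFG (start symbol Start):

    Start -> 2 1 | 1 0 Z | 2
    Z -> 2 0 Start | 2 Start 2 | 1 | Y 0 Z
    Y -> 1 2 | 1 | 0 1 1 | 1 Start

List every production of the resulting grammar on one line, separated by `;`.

Start -> 1 0 Z | 2 Start1; Z -> 1 | Y 0 Z | 2 Z1; Y -> 0 1 1 | 1 Y1; Start1 -> 1 | epsilon; Z1 -> 0 Start | Start 2; Y1 -> 2 | epsilon | Start

Start has alternatives sharing prefix '2': factor to Start → 2 Start1 with Start1 → 1 | ε.
Z has alternatives sharing prefix '2': factor to Z → 2 Z1 with Z1 → 0 Start | Start 2.
Y has alternatives sharing prefix '1': factor to Y → 1 Y1 with Y1 → 2 | ε | Start.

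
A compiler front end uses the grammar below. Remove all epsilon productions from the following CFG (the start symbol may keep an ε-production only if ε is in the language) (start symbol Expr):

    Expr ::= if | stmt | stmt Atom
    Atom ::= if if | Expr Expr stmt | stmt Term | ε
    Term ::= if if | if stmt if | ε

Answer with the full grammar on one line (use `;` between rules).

Nullable set = {Atom, Term}.
ε ∉ L(G), so no ε-production is kept.
Expand every rule over subsets of its nullable positions: Atom → stmt Term gives stmt Term | stmt.

Expr ::= if | stmt | stmt Atom; Atom ::= if if | Expr Expr stmt | stmt Term | stmt; Term ::= if if | if stmt if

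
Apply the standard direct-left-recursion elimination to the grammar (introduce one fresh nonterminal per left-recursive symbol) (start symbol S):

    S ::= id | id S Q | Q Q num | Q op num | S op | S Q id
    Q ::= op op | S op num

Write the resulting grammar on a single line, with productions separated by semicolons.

S ::= id S' | id S Q S' | Q Q num S' | Q op num S'; Q ::= op op | S op num; S' ::= op S' | Q id S' | ε

S is directly left-recursive.
For S: α = {op, Q id}, β = {id, id S Q, Q Q num, Q op num}. Rewrite as S → β S' and S' → α S' | ε.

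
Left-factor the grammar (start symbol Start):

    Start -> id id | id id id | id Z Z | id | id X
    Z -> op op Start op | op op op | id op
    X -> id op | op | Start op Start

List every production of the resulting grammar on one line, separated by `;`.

Start has alternatives sharing prefix 'id': factor to Start → id Start1 with Start1 → id | id id | Z Z | ε | X.
Z has alternatives sharing prefix 'op op': factor to Z → op op Z1 with Z1 → Start op | op.
Start1 has alternatives sharing prefix 'id': factor to Start1 → id Start11 with Start11 → ε | id.

Start -> id Start1; Z -> id op | op op Z1; X -> id op | op | Start op Start; Start1 -> Z Z | ε | X | id Start11; Z1 -> Start op | op; Start11 -> ε | id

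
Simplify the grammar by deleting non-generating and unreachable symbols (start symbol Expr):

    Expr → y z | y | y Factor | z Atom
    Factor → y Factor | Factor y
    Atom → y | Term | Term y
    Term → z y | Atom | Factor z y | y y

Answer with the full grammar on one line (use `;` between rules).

Expr → y z | y | z Atom; Atom → y | Term | Term y; Term → z y | Atom | y y

Generating nonterminals: {Atom, Expr, Term}.
Reachable from Expr after that: {Atom, Expr, Term}.
Removed useless symbols: {Factor} and every production mentioning them.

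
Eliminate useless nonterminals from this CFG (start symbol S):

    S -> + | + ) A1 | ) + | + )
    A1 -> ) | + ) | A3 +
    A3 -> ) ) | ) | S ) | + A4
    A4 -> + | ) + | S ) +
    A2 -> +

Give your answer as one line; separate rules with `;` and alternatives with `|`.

Generating nonterminals: {A1, A2, A3, A4, S}.
Reachable from S after that: {A1, A3, A4, S}.
Removed useless symbols: {A2} and every production mentioning them.

S -> + | + ) A1 | ) + | + ); A1 -> ) | + ) | A3 +; A3 -> ) ) | ) | S ) | + A4; A4 -> + | ) + | S ) +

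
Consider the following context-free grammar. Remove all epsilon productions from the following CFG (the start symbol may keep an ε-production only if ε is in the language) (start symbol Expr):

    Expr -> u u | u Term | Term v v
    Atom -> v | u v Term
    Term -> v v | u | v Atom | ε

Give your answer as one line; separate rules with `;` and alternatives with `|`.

The nullable symbols are {Term}.
ε ∉ L(G), so no ε-production is kept.
Expand every rule over subsets of its nullable positions: Expr → u Term gives u Term | u. Expr → Term v v gives Term v v | v v. Atom → u v Term gives u v Term | u v.

Expr -> u u | u Term | u | Term v v | v v; Atom -> v | u v Term | u v; Term -> v v | u | v Atom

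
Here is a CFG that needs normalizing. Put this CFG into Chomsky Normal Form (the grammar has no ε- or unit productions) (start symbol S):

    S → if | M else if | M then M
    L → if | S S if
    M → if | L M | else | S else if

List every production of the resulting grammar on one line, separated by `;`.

Introduce a nonterminal for each terminal appearing in a rule of length ≥ 2: X1 → else, X2 → if, X3 → then.
Binarize each right-hand side of length ≥ 3 by chaining fresh nonterminals (Y1, Y2, …): affected rules were S → M X1 X2; S → M X3 M; L → S S X2; M → S X1 X2.

S → if | M Y1 | M Y2; L → if | S Y3; M → if | L M | else | S Y4; X1 → else; X2 → if; X3 → then; Y1 → X1 X2; Y2 → X3 M; Y3 → S X2; Y4 → X1 X2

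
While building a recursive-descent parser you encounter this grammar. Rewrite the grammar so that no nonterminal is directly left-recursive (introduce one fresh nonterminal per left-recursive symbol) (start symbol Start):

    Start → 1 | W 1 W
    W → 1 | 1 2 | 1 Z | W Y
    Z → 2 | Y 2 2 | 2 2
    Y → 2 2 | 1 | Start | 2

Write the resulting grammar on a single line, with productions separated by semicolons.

Start → 1 | W 1 W; W → 1 W1 | 1 2 W1 | 1 Z W1; Z → 2 | Y 2 2 | 2 2; Y → 2 2 | 1 | Start | 2; W1 → Y W1 | ε

Directly left-recursive nonterminal: W.
For W: α = {Y}, β = {1, 1 2, 1 Z}. Rewrite as W → β W1 and W1 → α W1 | ε.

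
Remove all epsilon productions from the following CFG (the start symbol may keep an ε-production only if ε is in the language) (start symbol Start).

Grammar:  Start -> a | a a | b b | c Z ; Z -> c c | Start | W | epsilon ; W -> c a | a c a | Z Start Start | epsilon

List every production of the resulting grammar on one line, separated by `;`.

The nullable symbols are {W, Z}.
ε ∉ L(G), so no ε-production is kept.
For each production, add variants omitting each subset of nullable occurrences: Start → c Z gives c Z | c. W → Z Start Start gives Z Start Start | Start Start.

Start -> a | a a | b b | c Z | c; Z -> c c | Start | W; W -> c a | a c a | Z Start Start | Start Start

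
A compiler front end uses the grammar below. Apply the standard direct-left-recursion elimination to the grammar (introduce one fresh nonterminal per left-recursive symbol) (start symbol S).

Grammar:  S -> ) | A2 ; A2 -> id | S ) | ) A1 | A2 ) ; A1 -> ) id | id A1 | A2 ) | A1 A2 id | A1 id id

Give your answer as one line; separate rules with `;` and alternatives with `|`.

S -> ) | A2; A2 -> id A2' | S ) A2' | ) A1 A2'; A1 -> ) id A1' | id A1 A1' | A2 ) A1'; A2' -> ) A2' | ε; A1' -> A2 id A1' | id id A1' | ε

Left recursion appears on A2, A1.
For A2: α = {)}, β = {id, S ), ) A1}. Rewrite as A2 → β A2' and A2' → α A2' | ε.
For A1: α = {A2 id, id id}, β = {) id, id A1, A2 )}. Rewrite as A1 → β A1' and A1' → α A1' | ε.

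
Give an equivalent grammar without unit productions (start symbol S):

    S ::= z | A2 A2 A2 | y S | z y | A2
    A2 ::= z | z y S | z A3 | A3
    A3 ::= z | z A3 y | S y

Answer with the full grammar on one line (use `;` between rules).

Unit pairs: A2 ⇒* {A3}; S ⇒* {A2, A3}.
For every A with A ⇒* B via unit rules, add B's non-unit alternatives to A; then delete every rule of the form X → Y.

S ::= z | z y S | z A3 | A2 A2 A2 | y S | z y | z A3 y | S y; A2 ::= z | z y S | z A3 | z A3 y | S y; A3 ::= z | z A3 y | S y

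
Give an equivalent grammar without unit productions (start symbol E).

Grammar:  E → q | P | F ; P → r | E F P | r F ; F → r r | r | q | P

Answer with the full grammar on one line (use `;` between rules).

E → q | r | E F P | r F | r r; P → r | E F P | r F; F → r r | r | q | E F P | r F

Unit pairs: E ⇒* {F, P}; F ⇒* {P}.
Replace each nonterminal's rules with the union of the non-unit rules of every nonterminal it unit-derives.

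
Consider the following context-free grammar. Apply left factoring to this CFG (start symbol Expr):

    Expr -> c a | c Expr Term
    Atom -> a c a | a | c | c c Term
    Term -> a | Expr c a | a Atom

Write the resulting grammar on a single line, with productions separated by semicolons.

Expr has alternatives sharing prefix 'c': factor to Expr → c Expr1 with Expr1 → a | Expr Term.
Atom has alternatives sharing prefix 'a': factor to Atom → a Atom1 with Atom1 → c a | ε.
Atom has alternatives sharing prefix 'c': factor to Atom → c Atom2 with Atom2 → ε | c Term.
Term has alternatives sharing prefix 'a': factor to Term → a Term1 with Term1 → ε | Atom.

Expr -> c Expr1; Atom -> a Atom1 | c Atom2; Term -> Expr c a | a Term1; Expr1 -> a | Expr Term; Atom1 -> c a | ε; Atom2 -> ε | c Term; Term1 -> ε | Atom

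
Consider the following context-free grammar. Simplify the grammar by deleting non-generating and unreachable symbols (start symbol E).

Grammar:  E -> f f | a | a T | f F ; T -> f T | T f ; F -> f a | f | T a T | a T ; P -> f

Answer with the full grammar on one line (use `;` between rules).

E -> f f | a | f F; F -> f a | f

Generating nonterminals: {E, F, P}.
Reachable from E after that: {E, F}.
Removed useless symbols: {P, T} and every production mentioning them.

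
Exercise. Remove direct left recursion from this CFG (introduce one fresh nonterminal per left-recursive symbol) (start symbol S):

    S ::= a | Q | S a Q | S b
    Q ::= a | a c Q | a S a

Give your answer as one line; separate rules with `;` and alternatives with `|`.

S ::= a S' | Q S'; Q ::= a | a c Q | a S a; S' ::= a Q S' | b S' | ε

S is directly left-recursive.
For S: α = {a Q, b}, β = {a, Q}. Rewrite as S → β S' and S' → α S' | ε.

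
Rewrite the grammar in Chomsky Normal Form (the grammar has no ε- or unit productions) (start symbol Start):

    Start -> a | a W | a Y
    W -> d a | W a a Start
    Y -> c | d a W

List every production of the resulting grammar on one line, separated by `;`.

Start -> a | X1 W | X1 Y; W -> X2 X1 | W Y1; Y -> c | X2 Y3; X1 -> a; X2 -> d; Y1 -> X1 Y2; Y2 -> X1 Start; Y3 -> X1 W

Introduce a nonterminal for each terminal appearing in a rule of length ≥ 2: X1 → a, X2 → d.
Binarize each right-hand side of length ≥ 3 by chaining fresh nonterminals (Y1, Y2, …): affected rules were W → W X1 X1 Start; Y → X2 X1 W.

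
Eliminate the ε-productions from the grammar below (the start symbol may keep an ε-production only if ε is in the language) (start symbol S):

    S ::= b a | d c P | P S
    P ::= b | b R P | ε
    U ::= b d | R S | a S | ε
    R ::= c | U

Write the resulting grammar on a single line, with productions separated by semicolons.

S ::= b a | d c P | d c | P S; P ::= b | b R P | b R | b P; U ::= b d | R S | S | a S; R ::= c | U

Nullable set = {P, R, U}.
ε ∉ L(G), so no ε-production is kept.
Expand every rule over subsets of its nullable positions: S → d c P gives d c P | d c. P → b R P gives b R P | b R | b P. U → R S gives R S | S.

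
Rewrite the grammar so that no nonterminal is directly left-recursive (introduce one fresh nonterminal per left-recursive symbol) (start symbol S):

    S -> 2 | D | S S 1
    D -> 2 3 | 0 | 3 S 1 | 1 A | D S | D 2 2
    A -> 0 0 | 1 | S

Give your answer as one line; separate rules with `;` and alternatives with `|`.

Directly left-recursive nonterminals: S, D.
For S: α = {S 1}, β = {2, D}. Rewrite as S → β S' and S' → α S' | ε.
For D: α = {S, 2 2}, β = {2 3, 0, 3 S 1, 1 A}. Rewrite as D → β D' and D' → α D' | ε.

S -> 2 S' | D S'; D -> 2 3 D' | 0 D' | 3 S 1 D' | 1 A D'; A -> 0 0 | 1 | S; S' -> S 1 S' | epsilon; D' -> S D' | 2 2 D' | epsilon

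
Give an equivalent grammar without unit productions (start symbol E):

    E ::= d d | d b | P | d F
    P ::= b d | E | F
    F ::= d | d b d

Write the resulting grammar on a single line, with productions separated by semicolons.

Unit pairs: E ⇒* {F, P}; P ⇒* {E, F}.
For every A with A ⇒* B via unit rules, add B's non-unit alternatives to A; then delete every rule of the form X → Y.

E ::= d d | d b | d F | b d | d | d b d; P ::= d d | d b | d F | b d | d | d b d; F ::= d | d b d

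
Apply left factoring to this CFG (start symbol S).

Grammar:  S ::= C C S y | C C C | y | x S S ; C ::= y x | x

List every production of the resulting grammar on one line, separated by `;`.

S has alternatives sharing prefix 'C C': factor to S → C C S' with S' → S y | C.

S ::= y | x S S | C C S'; C ::= y x | x; S' ::= S y | C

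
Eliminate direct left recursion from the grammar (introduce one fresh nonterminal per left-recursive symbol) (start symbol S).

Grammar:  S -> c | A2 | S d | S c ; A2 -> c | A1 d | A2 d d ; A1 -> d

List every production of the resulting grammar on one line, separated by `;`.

S, A2 are directly left-recursive.
For S: α = {d, c}, β = {c, A2}. Rewrite as S → β S' and S' → α S' | ε.
For A2: α = {d d}, β = {c, A1 d}. Rewrite as A2 → β A2' and A2' → α A2' | ε.

S -> c S' | A2 S'; A2 -> c A2' | A1 d A2'; A1 -> d; S' -> d S' | c S' | ε; A2' -> d d A2' | ε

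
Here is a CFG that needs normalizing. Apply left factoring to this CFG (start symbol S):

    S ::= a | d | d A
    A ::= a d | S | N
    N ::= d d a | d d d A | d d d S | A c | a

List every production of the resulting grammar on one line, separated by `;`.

S ::= a | d S'; A ::= a d | S | N; N ::= A c | a | d d N'; S' ::= ε | A; N' ::= a | d N''; N'' ::= A | S

S has alternatives sharing prefix 'd': factor to S → d S' with S' → ε | A.
N has alternatives sharing prefix 'd d': factor to N → d d N' with N' → a | d A | d S.
N' has alternatives sharing prefix 'd': factor to N' → d N'' with N'' → A | S.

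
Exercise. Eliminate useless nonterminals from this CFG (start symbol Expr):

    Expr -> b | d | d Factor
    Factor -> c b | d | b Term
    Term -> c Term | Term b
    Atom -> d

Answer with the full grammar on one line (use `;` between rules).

Generating nonterminals: {Atom, Expr, Factor}.
Reachable from Expr after that: {Expr, Factor}.
Removed useless symbols: {Atom, Term} and every production mentioning them.

Expr -> b | d | d Factor; Factor -> c b | d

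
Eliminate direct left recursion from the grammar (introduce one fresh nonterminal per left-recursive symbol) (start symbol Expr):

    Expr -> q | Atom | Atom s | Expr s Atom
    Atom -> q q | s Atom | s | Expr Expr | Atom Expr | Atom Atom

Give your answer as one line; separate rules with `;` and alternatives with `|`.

Directly left-recursive nonterminals: Expr, Atom.
For Expr: α = {s Atom}, β = {q, Atom, Atom s}. Rewrite as Expr → β Expr1 and Expr1 → α Expr1 | ε.
For Atom: α = {Expr, Atom}, β = {q q, s Atom, s, Expr Expr}. Rewrite as Atom → β Atom1 and Atom1 → α Atom1 | ε.

Expr -> q Expr1 | Atom Expr1 | Atom s Expr1; Atom -> q q Atom1 | s Atom Atom1 | s Atom1 | Expr Expr Atom1; Expr1 -> s Atom Expr1 | ε; Atom1 -> Expr Atom1 | Atom Atom1 | ε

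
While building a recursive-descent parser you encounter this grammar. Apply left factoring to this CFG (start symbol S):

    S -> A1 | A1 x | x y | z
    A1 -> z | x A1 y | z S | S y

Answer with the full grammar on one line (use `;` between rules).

S -> x y | z | A1 S'; A1 -> x A1 y | S y | z A1'; S' -> ε | x; A1' -> ε | S

S has alternatives sharing prefix 'A1': factor to S → A1 S' with S' → ε | x.
A1 has alternatives sharing prefix 'z': factor to A1 → z A1' with A1' → ε | S.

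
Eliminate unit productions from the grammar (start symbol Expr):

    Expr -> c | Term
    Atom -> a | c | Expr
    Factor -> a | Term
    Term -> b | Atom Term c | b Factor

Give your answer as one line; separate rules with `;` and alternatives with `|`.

Expr -> b | Atom Term c | b Factor | c; Atom -> b | Atom Term c | b Factor | a | c; Factor -> b | Atom Term c | b Factor | a; Term -> b | Atom Term c | b Factor

Unit pairs: Atom ⇒* {Expr, Term}; Expr ⇒* {Term}; Factor ⇒* {Term}.
Replace each nonterminal's rules with the union of the non-unit rules of every nonterminal it unit-derives.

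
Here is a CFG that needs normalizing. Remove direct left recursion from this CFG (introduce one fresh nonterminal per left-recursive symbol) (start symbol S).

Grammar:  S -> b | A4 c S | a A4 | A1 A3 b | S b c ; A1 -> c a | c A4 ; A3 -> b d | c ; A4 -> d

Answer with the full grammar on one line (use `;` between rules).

S -> b S' | A4 c S S' | a A4 S' | A1 A3 b S'; A1 -> c a | c A4; A3 -> b d | c; A4 -> d; S' -> b c S' | ε

S is directly left-recursive.
For S: α = {b c}, β = {b, A4 c S, a A4, A1 A3 b}. Rewrite as S → β S' and S' → α S' | ε.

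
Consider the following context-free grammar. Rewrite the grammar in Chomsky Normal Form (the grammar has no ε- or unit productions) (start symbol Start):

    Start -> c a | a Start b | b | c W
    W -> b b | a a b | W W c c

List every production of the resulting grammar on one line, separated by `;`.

Start -> X1 X2 | X2 Y1 | b | X1 W; W -> X3 X3 | X2 Y2 | W Y3; X1 -> c; X2 -> a; X3 -> b; Y1 -> Start X3; Y2 -> X2 X3; Y3 -> W Y4; Y4 -> X1 X1

Introduce a nonterminal for each terminal appearing in a rule of length ≥ 2: X1 → c, X2 → a, X3 → b.
Binarize each right-hand side of length ≥ 3 by chaining fresh nonterminals (Y1, Y2, …): affected rules were Start → X2 Start X3; W → X2 X2 X3; W → W W X1 X1.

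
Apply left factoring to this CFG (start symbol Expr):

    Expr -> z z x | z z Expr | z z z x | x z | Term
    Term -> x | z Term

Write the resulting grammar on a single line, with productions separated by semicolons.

Expr has alternatives sharing prefix 'z z': factor to Expr → z z Expr1 with Expr1 → x | Expr | z x.

Expr -> x z | Term | z z Expr1; Term -> x | z Term; Expr1 -> x | Expr | z x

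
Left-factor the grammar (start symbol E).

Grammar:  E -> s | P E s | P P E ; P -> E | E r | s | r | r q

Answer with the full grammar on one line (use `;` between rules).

E -> s | P E'; P -> s | E P' | r P''; E' -> E s | P E; P' -> eps | r; P'' -> eps | q

E has alternatives sharing prefix 'P': factor to E → P E' with E' → E s | P E.
P has alternatives sharing prefix 'E': factor to P → E P' with P' → ε | r.
P has alternatives sharing prefix 'r': factor to P → r P'' with P'' → ε | q.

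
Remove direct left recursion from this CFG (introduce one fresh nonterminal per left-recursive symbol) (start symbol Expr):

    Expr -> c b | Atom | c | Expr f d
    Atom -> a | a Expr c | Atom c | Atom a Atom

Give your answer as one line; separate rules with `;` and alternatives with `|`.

Expr -> c b Expr1 | Atom Expr1 | c Expr1; Atom -> a Atom1 | a Expr c Atom1; Expr1 -> f d Expr1 | ε; Atom1 -> c Atom1 | a Atom Atom1 | ε

Left recursion appears on Expr, Atom.
For Expr: α = {f d}, β = {c b, Atom, c}. Rewrite as Expr → β Expr1 and Expr1 → α Expr1 | ε.
For Atom: α = {c, a Atom}, β = {a, a Expr c}. Rewrite as Atom → β Atom1 and Atom1 → α Atom1 | ε.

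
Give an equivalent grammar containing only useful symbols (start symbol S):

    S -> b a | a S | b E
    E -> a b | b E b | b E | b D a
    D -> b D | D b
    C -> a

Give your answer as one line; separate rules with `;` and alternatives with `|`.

Generating nonterminals: {C, E, S}.
Reachable from S after that: {E, S}.
Removed useless symbols: {C, D} and every production mentioning them.

S -> b a | a S | b E; E -> a b | b E b | b E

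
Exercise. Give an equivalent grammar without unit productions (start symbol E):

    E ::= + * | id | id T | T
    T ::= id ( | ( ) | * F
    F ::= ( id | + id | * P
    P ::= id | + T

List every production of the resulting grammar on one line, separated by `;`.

E ::= + * | id | id T | id ( | ( ) | * F; T ::= id ( | ( ) | * F; F ::= ( id | + id | * P; P ::= id | + T

Unit pairs: E ⇒* {T}.
For every A with A ⇒* B via unit rules, add B's non-unit alternatives to A; then delete every rule of the form X → Y.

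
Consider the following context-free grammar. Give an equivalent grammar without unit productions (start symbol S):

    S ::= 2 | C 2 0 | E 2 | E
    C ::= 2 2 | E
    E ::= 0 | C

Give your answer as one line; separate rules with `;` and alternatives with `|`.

S ::= 0 | 2 2 | 2 | C 2 0 | E 2; C ::= 0 | 2 2; E ::= 0 | 2 2

Unit pairs: C ⇒* {E}; E ⇒* {C}; S ⇒* {C, E}.
For every A with A ⇒* B via unit rules, add B's non-unit alternatives to A; then delete every rule of the form X → Y.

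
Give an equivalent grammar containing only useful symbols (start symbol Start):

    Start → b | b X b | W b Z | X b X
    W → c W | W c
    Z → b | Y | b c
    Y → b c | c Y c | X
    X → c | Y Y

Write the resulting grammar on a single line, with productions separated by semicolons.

Generating nonterminals: {Start, X, Y, Z}.
Reachable from Start after that: {Start, X, Y}.
Removed useless symbols: {W, Z} and every production mentioning them.

Start → b | b X b | X b X; Y → b c | c Y c | X; X → c | Y Y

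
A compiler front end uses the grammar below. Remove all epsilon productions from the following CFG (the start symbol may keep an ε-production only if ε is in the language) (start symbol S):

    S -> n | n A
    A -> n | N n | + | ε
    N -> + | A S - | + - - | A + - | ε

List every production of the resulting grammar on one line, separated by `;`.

Nullable set = {A, N}.
ε ∉ L(G), so no ε-production is kept.
For each production, add variants omitting each subset of nullable occurrences: N → A S - gives A S - | S -. N → A + - gives A + - | + -.

S -> n | n A; A -> n | N n | +; N -> + | A S - | S - | + - - | A + - | + -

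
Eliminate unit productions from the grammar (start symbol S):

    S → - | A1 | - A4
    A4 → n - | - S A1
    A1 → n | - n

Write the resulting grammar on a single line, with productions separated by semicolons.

Unit pairs: S ⇒* {A1}.
For every A with A ⇒* B via unit rules, add B's non-unit alternatives to A; then delete every rule of the form X → Y.

S → n | - n | - | - A4; A4 → n - | - S A1; A1 → n | - n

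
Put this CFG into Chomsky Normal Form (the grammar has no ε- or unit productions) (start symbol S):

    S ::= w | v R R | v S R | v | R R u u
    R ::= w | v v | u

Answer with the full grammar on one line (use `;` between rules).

Introduce a nonterminal for each terminal appearing in a rule of length ≥ 2: X1 → v, X2 → u.
Binarize each right-hand side of length ≥ 3 by chaining fresh nonterminals (Y1, Y2, …): affected rules were S → X1 R R; S → X1 S R; S → R R X2 X2.

S ::= w | X1 Y1 | X1 Y2 | v | R Y3; R ::= w | X1 X1 | u; X1 ::= v; X2 ::= u; Y1 ::= R R; Y2 ::= S R; Y3 ::= R Y4; Y4 ::= X2 X2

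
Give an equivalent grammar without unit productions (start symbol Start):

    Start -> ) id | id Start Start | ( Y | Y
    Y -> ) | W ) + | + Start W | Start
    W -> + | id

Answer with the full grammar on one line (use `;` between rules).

Unit pairs: Start ⇒* {Y}; Y ⇒* {Start}.
Replace each nonterminal's rules with the union of the non-unit rules of every nonterminal it unit-derives.

Start -> ) id | id Start Start | ( Y | ) | W ) + | + Start W; Y -> ) id | id Start Start | ( Y | ) | W ) + | + Start W; W -> + | id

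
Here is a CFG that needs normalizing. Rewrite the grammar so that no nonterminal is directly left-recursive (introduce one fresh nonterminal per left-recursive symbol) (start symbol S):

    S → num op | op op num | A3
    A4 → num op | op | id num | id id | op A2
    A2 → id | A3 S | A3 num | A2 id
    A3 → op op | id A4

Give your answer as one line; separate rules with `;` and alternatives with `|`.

Directly left-recursive nonterminal: A2.
For A2: α = {id}, β = {id, A3 S, A3 num}. Rewrite as A2 → β A2' and A2' → α A2' | ε.

S → num op | op op num | A3; A4 → num op | op | id num | id id | op A2; A2 → id A2' | A3 S A2' | A3 num A2'; A3 → op op | id A4; A2' → id A2' | ε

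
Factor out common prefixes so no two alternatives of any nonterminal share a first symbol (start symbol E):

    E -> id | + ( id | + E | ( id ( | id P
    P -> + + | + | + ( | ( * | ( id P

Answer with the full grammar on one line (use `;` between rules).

E has alternatives sharing prefix 'id': factor to E → id E' with E' → ε | P.
E has alternatives sharing prefix '+': factor to E → + E'' with E'' → ( id | E.
P has alternatives sharing prefix '+': factor to P → + P' with P' → + | ε | (.
P has alternatives sharing prefix '(': factor to P → ( P'' with P'' → * | id P.

E -> ( id ( | id E' | + E''; P -> + P' | ( P''; E' -> epsilon | P; E'' -> ( id | E; P' -> + | epsilon | (; P'' -> * | id P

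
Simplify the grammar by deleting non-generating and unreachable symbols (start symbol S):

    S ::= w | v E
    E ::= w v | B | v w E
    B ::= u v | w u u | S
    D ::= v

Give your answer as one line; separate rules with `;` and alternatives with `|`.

Generating nonterminals: {B, D, E, S}.
Reachable from S after that: {B, E, S}.
Removed useless symbols: {D} and every production mentioning them.

S ::= w | v E; E ::= w v | B | v w E; B ::= u v | w u u | S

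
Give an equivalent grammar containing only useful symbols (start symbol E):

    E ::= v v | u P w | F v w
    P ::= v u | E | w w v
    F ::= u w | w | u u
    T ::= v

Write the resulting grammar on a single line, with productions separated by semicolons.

E ::= v v | u P w | F v w; P ::= v u | E | w w v; F ::= u w | w | u u

Generating nonterminals: {E, F, P, T}.
Reachable from E after that: {E, F, P}.
Removed useless symbols: {T} and every production mentioning them.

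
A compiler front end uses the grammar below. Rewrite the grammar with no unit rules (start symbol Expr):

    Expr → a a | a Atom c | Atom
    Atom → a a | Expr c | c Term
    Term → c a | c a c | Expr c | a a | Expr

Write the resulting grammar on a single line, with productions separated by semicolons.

Unit pairs: Expr ⇒* {Atom}; Term ⇒* {Atom, Expr}.
Replace each nonterminal's rules with the union of the non-unit rules of every nonterminal it unit-derives.

Expr → a a | Expr c | c Term | a Atom c; Atom → a a | Expr c | c Term; Term → c a | c a c | Expr c | a a | c Term | a Atom c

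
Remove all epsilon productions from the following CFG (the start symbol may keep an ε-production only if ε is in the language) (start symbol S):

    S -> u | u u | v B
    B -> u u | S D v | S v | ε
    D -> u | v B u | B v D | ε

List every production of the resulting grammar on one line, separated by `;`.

Nullable nonterminals: {B, D}.
ε ∉ L(G), so no ε-production is kept.
For each production, add variants omitting each subset of nullable occurrences: S → v B gives v B | v. B → S D v gives S D v | S v. D → v B u gives v B u | v u. D → B v D gives B v D | B v | v D | v.

S -> u | u u | v B | v; B -> u u | S D v | S v; D -> u | v B u | v u | B v D | B v | v D | v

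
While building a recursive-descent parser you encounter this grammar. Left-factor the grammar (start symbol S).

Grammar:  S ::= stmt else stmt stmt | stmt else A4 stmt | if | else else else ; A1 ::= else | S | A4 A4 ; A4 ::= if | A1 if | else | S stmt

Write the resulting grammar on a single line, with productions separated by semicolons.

S has alternatives sharing prefix 'stmt else': factor to S → stmt else S' with S' → stmt stmt | A4 stmt.

S ::= if | else else else | stmt else S'; A1 ::= else | S | A4 A4; A4 ::= if | A1 if | else | S stmt; S' ::= stmt stmt | A4 stmt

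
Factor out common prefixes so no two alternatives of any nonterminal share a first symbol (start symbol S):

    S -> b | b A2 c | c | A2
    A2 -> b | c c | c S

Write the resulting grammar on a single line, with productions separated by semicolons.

S -> c | A2 | b S'; A2 -> b | c A2'; S' -> ε | A2 c; A2' -> c | S

S has alternatives sharing prefix 'b': factor to S → b S' with S' → ε | A2 c.
A2 has alternatives sharing prefix 'c': factor to A2 → c A2' with A2' → c | S.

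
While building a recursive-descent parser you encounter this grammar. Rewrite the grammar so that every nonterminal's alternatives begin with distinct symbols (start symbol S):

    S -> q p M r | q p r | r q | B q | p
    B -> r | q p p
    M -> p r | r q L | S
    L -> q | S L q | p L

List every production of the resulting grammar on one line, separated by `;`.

S has alternatives sharing prefix 'q p': factor to S → q p S' with S' → M r | r.

S -> r q | B q | p | q p S'; B -> r | q p p; M -> p r | r q L | S; L -> q | S L q | p L; S' -> M r | r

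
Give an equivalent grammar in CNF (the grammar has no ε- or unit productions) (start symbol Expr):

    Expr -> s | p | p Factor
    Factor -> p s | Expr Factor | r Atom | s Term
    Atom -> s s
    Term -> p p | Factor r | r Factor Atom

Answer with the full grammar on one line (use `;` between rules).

Introduce a nonterminal for each terminal appearing in a rule of length ≥ 2: X1 → p, X2 → s, X3 → r.
Binarize each right-hand side of length ≥ 3 by chaining fresh nonterminals (Y1, Y2, …): affected rules were Term → X3 Factor Atom.

Expr -> s | p | X1 Factor; Factor -> X1 X2 | Expr Factor | X3 Atom | X2 Term; Atom -> X2 X2; Term -> X1 X1 | Factor X3 | X3 Y1; X1 -> p; X2 -> s; X3 -> r; Y1 -> Factor Atom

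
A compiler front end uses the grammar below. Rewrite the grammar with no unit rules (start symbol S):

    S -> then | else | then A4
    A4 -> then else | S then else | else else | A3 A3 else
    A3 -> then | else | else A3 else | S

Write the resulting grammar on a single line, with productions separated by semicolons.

Unit pairs: A3 ⇒* {S}.
For every A with A ⇒* B via unit rules, add B's non-unit alternatives to A; then delete every rule of the form X → Y.

S -> then | else | then A4; A4 -> then else | S then else | else else | A3 A3 else; A3 -> then | else | then A4 | else A3 else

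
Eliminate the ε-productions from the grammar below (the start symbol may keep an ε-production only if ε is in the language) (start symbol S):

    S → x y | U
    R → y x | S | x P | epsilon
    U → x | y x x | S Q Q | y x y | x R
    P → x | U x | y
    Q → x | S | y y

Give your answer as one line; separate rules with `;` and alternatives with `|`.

Nullable nonterminals: {R}.
ε ∉ L(G), so no ε-production is kept.

S → x y | U; R → y x | S | x P; U → x | y x x | S Q Q | y x y | x R; P → x | U x | y; Q → x | S | y y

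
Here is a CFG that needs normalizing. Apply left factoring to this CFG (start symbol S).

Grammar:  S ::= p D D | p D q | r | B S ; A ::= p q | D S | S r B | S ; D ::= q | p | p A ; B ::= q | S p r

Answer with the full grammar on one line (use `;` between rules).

S ::= r | B S | p D S'; A ::= p q | D S | S A'; D ::= q | p D'; B ::= q | S p r; S' ::= D | q; A' ::= r B | ε; D' ::= ε | A

S has alternatives sharing prefix 'p D': factor to S → p D S' with S' → D | q.
A has alternatives sharing prefix 'S': factor to A → S A' with A' → r B | ε.
D has alternatives sharing prefix 'p': factor to D → p D' with D' → ε | A.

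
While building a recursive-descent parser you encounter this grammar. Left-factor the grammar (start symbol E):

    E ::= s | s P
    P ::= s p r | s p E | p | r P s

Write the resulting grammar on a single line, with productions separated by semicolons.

E ::= s E'; P ::= p | r P s | s p P'; E' ::= epsilon | P; P' ::= r | E

E has alternatives sharing prefix 's': factor to E → s E' with E' → ε | P.
P has alternatives sharing prefix 's p': factor to P → s p P' with P' → r | E.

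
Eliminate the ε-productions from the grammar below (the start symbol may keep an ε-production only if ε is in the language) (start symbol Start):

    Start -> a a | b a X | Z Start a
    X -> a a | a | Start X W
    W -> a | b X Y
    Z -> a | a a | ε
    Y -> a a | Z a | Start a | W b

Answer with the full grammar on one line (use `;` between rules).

Nullable set = {Z}.
ε ∉ L(G), so no ε-production is kept.
Add the nullable-subset variants: Start → Z Start a gives Z Start a | Start a. Y → Z a gives Z a | a.

Start -> a a | b a X | Z Start a | Start a; X -> a a | a | Start X W; W -> a | b X Y; Z -> a | a a; Y -> a a | Z a | a | Start a | W b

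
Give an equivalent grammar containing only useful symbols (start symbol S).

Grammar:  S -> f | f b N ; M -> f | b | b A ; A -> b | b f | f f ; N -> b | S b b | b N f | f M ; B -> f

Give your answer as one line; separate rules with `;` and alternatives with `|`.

Generating nonterminals: {A, B, M, N, S}.
Reachable from S after that: {A, M, N, S}.
Removed useless symbols: {B} and every production mentioning them.

S -> f | f b N; M -> f | b | b A; A -> b | b f | f f; N -> b | S b b | b N f | f M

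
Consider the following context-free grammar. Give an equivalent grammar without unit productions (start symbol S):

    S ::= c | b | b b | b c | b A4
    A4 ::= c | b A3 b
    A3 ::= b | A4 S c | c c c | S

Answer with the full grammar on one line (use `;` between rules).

Unit pairs: A3 ⇒* {S}.
Replace each nonterminal's rules with the union of the non-unit rules of every nonterminal it unit-derives.

S ::= c | b | b b | b c | b A4; A4 ::= c | b A3 b; A3 ::= c | b | b b | b c | b A4 | A4 S c | c c c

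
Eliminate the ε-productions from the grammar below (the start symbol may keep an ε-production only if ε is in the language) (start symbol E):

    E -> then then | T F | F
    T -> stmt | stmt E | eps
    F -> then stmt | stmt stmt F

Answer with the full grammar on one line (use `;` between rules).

E -> then then | T F | F; T -> stmt | stmt E; F -> then stmt | stmt stmt F

The nullable symbols are {T}.
ε ∉ L(G), so no ε-production is kept.
For each production, add variants omitting each subset of nullable occurrences: E → T F gives T F | F.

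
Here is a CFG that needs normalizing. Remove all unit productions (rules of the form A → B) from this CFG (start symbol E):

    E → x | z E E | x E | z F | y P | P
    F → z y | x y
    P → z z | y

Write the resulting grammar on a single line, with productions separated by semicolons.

Unit pairs: E ⇒* {P}.
For every A with A ⇒* B via unit rules, add B's non-unit alternatives to A; then delete every rule of the form X → Y.

E → x | z E E | x E | z F | y P | z z | y; F → z y | x y; P → z z | y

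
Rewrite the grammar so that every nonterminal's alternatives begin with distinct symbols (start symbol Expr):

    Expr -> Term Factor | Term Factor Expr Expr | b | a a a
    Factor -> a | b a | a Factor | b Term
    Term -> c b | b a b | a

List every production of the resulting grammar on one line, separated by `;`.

Expr has alternatives sharing prefix 'Term Factor': factor to Expr → Term Factor Expr1 with Expr1 → ε | Expr Expr.
Factor has alternatives sharing prefix 'a': factor to Factor → a Factor1 with Factor1 → ε | Factor.
Factor has alternatives sharing prefix 'b': factor to Factor → b Factor2 with Factor2 → a | Term.

Expr -> b | a a a | Term Factor Expr1; Factor -> a Factor1 | b Factor2; Term -> c b | b a b | a; Expr1 -> epsilon | Expr Expr; Factor1 -> epsilon | Factor; Factor2 -> a | Term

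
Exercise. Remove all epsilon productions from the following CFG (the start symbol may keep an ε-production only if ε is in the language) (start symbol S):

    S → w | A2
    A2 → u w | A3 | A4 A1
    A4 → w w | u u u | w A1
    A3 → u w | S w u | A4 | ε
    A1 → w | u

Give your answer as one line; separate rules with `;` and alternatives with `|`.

S → w | A2 | ε; A2 → u w | A3 | A4 A1; A4 → w w | u u u | w A1; A3 → u w | S w u | w u | A4; A1 → w | u

The nullable symbols are {A2, A3, S}.
ε ∈ L(G) since S is nullable, so keep S → ε.
Expand every rule over subsets of its nullable positions: A3 → S w u gives S w u | w u.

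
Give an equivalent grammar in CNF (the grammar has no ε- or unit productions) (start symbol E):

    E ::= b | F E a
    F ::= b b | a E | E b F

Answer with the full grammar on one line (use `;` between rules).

E ::= b | F Y1; F ::= X2 X2 | X1 E | E Y2; X1 ::= a; X2 ::= b; Y1 ::= E X1; Y2 ::= X2 F

Introduce a nonterminal for each terminal appearing in a rule of length ≥ 2: X1 → a, X2 → b.
Binarize each right-hand side of length ≥ 3 by chaining fresh nonterminals (Y1, Y2, …): affected rules were E → F E X1; F → E X2 F.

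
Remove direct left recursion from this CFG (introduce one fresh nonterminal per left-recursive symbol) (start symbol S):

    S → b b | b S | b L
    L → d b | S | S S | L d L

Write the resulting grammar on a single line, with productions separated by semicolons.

S → b b | b S | b L; L → d b L' | S L' | S S L'; L' → d L L' | ε

Left recursion appears on L.
For L: α = {d L}, β = {d b, S, S S}. Rewrite as L → β L' and L' → α L' | ε.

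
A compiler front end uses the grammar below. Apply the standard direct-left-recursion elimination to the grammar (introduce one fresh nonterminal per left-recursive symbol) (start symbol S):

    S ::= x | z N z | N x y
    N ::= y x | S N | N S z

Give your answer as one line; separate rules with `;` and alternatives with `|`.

S ::= x | z N z | N x y; N ::= y x N' | S N N'; N' ::= S z N' | epsilon

Directly left-recursive nonterminal: N.
For N: α = {S z}, β = {y x, S N}. Rewrite as N → β N' and N' → α N' | ε.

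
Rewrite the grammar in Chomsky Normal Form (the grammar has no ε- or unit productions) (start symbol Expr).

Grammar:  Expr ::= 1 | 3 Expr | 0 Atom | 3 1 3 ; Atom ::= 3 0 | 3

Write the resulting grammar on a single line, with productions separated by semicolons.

Introduce a nonterminal for each terminal appearing in a rule of length ≥ 2: X1 → 3, X2 → 0, X3 → 1.
Binarize each right-hand side of length ≥ 3 by chaining fresh nonterminals (Y1, Y2, …): affected rules were Expr → X1 X3 X1.

Expr ::= 1 | X1 Expr | X2 Atom | X1 Y1; Atom ::= X1 X2 | 3; X1 ::= 3; X2 ::= 0; X3 ::= 1; Y1 ::= X3 X1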